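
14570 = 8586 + 5984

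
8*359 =2872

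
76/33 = 76/33 = 2.30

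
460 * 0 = 0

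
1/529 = 1/529 = 0.00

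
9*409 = 3681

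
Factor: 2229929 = 13^1*337^1*509^1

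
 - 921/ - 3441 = 307/1147 = 0.27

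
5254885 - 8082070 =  - 2827185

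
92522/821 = 92522/821 = 112.69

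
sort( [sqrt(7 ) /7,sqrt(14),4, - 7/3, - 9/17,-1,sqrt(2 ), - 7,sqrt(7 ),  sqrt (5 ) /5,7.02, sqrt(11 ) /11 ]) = [ - 7,-7/3, - 1, - 9/17, sqrt( 11 ) /11,  sqrt( 7 ) /7, sqrt (5)/5,sqrt( 2),sqrt(7),sqrt( 14),4 , 7.02 ] 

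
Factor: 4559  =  47^1*97^1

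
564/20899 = 564/20899= 0.03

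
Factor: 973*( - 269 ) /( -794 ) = 261737/794 = 2^( - 1)*7^1* 139^1 * 269^1*397^( - 1)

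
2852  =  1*2852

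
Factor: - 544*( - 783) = 425952 = 2^5 * 3^3 * 17^1*29^1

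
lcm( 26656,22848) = 159936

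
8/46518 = 4/23259 = 0.00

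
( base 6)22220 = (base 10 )3108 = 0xC24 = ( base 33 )2s6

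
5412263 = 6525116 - 1112853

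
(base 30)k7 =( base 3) 211111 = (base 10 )607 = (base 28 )LJ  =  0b1001011111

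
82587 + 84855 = 167442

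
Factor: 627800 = 2^3 * 5^2*43^1*73^1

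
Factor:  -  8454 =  - 2^1*3^1*1409^1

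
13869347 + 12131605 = 26000952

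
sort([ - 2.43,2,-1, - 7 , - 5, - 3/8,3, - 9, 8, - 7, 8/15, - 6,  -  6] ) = [  -  9, - 7,  -  7, - 6, - 6  ,  -  5,  -  2.43, -1,-3/8,8/15,2,3,8 ]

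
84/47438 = 42/23719=0.00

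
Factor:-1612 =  - 2^2*13^1*31^1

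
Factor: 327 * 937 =306399 = 3^1 * 109^1*937^1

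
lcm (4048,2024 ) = 4048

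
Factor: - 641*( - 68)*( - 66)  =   - 2876808 = - 2^3*3^1*11^1 * 17^1*641^1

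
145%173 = 145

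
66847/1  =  66847  =  66847.00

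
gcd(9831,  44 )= 1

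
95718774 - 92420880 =3297894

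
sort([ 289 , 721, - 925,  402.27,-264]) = [ - 925,-264, 289,402.27,  721] 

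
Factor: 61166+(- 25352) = 35814= 2^1*3^1 * 47^1*127^1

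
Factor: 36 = 2^2*3^2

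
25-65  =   - 40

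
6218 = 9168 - 2950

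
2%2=0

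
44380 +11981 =56361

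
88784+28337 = 117121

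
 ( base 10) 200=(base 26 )7i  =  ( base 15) D5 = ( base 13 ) 125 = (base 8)310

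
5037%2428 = 181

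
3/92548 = 3/92548 = 0.00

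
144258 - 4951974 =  - 4807716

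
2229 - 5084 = - 2855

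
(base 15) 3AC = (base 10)837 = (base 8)1505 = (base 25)18C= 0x345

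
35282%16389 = 2504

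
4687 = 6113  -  1426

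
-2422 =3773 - 6195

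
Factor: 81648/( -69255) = -112/95 = -2^4*5^( - 1)*7^1 * 19^ ( - 1 )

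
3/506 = 3/506 =0.01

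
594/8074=27/367 =0.07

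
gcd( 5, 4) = 1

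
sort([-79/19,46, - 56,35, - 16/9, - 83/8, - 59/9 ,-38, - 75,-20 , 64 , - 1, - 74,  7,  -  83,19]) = [  -  83, - 75, - 74 , - 56, - 38, - 20, - 83/8, - 59/9, - 79/19,- 16/9,- 1, 7, 19,35,46,64]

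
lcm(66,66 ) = 66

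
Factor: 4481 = 4481^1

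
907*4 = 3628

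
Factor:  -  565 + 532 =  - 33 = - 3^1*11^1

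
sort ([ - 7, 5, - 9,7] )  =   [ - 9,-7,5, 7]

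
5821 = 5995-174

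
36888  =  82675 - 45787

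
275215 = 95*2897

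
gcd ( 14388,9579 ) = 3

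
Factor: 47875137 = 3^1 * 59^1*197^1*1373^1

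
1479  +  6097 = 7576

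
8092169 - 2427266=5664903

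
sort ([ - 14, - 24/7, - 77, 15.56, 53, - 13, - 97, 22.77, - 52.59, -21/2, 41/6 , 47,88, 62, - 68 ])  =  [-97, - 77,  -  68, - 52.59,-14  , - 13, - 21/2,  -  24/7, 41/6,15.56,  22.77, 47, 53, 62 , 88]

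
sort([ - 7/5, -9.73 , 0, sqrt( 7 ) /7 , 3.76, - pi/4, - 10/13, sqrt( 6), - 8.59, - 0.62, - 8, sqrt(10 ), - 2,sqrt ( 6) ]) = [ - 9.73,  -  8.59, - 8, - 2 , - 7/5 ,-pi/4, - 10/13, - 0.62, 0 , sqrt( 7 ) /7,sqrt( 6 ), sqrt ( 6), sqrt( 10 ),3.76 ]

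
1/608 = 1/608 = 0.00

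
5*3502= 17510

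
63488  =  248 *256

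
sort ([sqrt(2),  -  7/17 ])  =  [-7/17, sqrt( 2)] 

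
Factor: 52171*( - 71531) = -3731843801 = -  7^1*29^1 * 233^1*257^1 * 307^1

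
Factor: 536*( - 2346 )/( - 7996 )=314364/1999 = 2^2*3^1 * 17^1*23^1*67^1*1999^ ( - 1 ) 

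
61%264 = 61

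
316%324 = 316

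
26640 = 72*370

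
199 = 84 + 115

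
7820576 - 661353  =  7159223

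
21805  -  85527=  -  63722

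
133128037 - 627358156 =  - 494230119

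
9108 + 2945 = 12053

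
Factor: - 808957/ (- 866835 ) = 3^(-3 )*5^( -1 )*6421^( - 1)*808957^1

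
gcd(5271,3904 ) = 1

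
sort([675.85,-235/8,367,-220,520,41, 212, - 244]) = [ - 244, - 220, - 235/8, 41,212,367, 520,675.85]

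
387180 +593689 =980869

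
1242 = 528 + 714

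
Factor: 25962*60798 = 1578437676  =  2^2*3^2*4327^1*10133^1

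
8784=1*8784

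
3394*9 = 30546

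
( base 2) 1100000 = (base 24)40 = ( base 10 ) 96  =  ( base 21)4C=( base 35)2q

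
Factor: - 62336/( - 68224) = 487/533=   13^(- 1)*41^( - 1)*487^1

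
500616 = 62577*8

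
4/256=1/64 = 0.02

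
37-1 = 36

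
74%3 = 2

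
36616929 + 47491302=84108231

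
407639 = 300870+106769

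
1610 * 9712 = 15636320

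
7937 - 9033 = -1096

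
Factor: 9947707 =7^1*11^1*23^1*41^1* 137^1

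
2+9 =11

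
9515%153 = 29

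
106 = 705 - 599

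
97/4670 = 97/4670  =  0.02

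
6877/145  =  47  +  62/145=47.43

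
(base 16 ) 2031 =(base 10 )8241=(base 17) 1b8d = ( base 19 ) 13fe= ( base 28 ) AE9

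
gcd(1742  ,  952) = 2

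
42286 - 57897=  - 15611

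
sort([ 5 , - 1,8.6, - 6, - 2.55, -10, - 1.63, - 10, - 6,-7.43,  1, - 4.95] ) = [ - 10, - 10, - 7.43, - 6, - 6, - 4.95, - 2.55, -1.63, - 1,1, 5,8.6]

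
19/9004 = 19/9004 = 0.00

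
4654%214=160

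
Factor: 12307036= 2^2 * 7^2*62791^1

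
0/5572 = 0  =  0.00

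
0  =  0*44017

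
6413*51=327063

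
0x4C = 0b1001100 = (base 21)3d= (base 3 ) 2211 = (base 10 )76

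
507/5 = 507/5 = 101.40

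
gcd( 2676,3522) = 6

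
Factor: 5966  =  2^1*19^1*157^1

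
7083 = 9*787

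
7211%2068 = 1007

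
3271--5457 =8728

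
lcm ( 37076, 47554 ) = 2187484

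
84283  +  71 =84354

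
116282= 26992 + 89290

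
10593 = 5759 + 4834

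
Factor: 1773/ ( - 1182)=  - 2^ ( - 1 )*3^1 = - 3/2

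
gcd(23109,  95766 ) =3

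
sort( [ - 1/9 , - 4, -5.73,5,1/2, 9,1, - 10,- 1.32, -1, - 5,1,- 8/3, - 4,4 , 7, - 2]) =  [ -10, - 5.73,-5, - 4, - 4 ,  -  8/3, - 2,-1.32, - 1, - 1/9, 1/2,1, 1, 4,5,7,9 ] 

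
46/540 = 23/270=0.09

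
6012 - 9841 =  - 3829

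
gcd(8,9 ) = 1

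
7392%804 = 156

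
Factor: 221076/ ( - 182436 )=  - 801/661= - 3^2*89^1 *661^( - 1)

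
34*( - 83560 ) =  - 2841040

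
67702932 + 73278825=140981757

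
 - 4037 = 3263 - 7300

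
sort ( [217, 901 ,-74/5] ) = [  -  74/5, 217,901 ] 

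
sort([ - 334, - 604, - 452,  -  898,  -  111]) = [-898,  -  604, -452,  -  334, - 111] 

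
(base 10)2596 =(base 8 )5044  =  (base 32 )2H4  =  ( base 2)101000100100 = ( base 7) 10366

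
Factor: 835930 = 2^1*5^1*179^1*467^1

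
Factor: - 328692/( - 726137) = 2^2*3^1*7^2*13^1*43^1*726137^( - 1)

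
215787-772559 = -556772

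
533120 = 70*7616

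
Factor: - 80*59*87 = - 410640 = -2^4*3^1*5^1*29^1* 59^1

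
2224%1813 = 411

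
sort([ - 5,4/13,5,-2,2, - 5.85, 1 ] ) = [ - 5.85, - 5,-2 , 4/13,1,2,5 ]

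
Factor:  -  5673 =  - 3^1*31^1*61^1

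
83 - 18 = 65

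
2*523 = 1046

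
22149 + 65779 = 87928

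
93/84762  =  31/28254= 0.00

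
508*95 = 48260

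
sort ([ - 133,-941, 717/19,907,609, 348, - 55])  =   [ -941, - 133,-55,717/19, 348, 609, 907]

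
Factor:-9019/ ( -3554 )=2^( - 1 )*29^1*311^1 * 1777^(-1)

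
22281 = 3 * 7427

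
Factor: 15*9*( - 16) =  - 2^4*3^3 * 5^1 = - 2160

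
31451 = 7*4493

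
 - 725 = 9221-9946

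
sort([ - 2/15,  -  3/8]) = [ - 3/8,-2/15] 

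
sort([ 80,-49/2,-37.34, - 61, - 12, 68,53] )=[ - 61 ,-37.34, - 49/2,-12, 53, 68, 80]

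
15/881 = 15/881 = 0.02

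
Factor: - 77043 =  - 3^1*61^1*421^1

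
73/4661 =73/4661 = 0.02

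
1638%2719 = 1638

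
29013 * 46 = 1334598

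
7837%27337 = 7837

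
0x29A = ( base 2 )1010011010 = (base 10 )666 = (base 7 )1641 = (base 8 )1232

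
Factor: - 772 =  - 2^2*193^1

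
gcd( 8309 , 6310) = 1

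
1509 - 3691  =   - 2182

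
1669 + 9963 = 11632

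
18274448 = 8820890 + 9453558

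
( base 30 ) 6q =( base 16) CE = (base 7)413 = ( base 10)206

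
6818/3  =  2272 + 2/3=2272.67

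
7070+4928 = 11998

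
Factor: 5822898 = 2^1*3^1 *53^1*18311^1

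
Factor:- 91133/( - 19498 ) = 2^ ( - 1)*7^1*47^1*277^1*9749^(-1)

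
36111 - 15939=20172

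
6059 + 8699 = 14758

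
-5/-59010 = 1/11802 = 0.00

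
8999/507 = 8999/507  =  17.75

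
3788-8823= - 5035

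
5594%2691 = 212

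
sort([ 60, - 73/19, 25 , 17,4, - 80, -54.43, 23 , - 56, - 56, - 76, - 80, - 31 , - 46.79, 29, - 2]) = [ - 80, - 80,-76 , - 56,  -  56 , - 54.43, - 46.79, - 31,- 73/19, - 2,  4,17, 23,25, 29,60]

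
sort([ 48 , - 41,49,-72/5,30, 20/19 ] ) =[  -  41, - 72/5,20/19,30, 48,49]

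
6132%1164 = 312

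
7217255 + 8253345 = 15470600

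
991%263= 202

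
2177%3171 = 2177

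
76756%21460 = 12376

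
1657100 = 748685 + 908415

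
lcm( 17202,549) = 51606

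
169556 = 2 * 84778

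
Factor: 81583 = 17^1*4799^1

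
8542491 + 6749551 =15292042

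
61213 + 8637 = 69850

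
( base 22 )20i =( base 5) 12421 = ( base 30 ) 12q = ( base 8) 1732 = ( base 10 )986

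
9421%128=77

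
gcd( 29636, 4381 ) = 1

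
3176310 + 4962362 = 8138672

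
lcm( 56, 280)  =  280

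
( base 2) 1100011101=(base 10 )797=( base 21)1gk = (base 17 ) 2cf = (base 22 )1e5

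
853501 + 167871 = 1021372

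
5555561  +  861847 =6417408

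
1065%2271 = 1065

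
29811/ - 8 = -29811/8 = - 3726.38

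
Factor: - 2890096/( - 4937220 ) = 2^2*3^(-3) * 5^( - 1)*11^1*41^( - 1 )*223^(-1)*16421^1= 722524/1234305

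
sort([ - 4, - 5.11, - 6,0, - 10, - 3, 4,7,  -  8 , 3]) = [ - 10, - 8, - 6, -5.11,  -  4, - 3, 0,3,4,7]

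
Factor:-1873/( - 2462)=2^( - 1 )*1231^( - 1 )* 1873^1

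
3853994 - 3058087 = 795907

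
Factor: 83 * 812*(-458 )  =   - 30867368  =  -2^3*7^1 * 29^1 * 83^1*229^1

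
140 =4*35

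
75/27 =2 + 7/9= 2.78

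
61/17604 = 61/17604 = 0.00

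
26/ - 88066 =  - 13/44033 = - 0.00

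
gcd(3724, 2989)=49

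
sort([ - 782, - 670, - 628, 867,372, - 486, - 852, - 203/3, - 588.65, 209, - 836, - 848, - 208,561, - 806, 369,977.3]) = [ - 852 , - 848, - 836, - 806,-782, - 670, - 628, -588.65 , - 486, - 208, - 203/3,209  ,  369,372 , 561, 867, 977.3 ]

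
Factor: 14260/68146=2^1*5^1*13^ ( - 1)*23^1 * 31^1 * 2621^( - 1)=7130/34073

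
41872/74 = 20936/37  =  565.84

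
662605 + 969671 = 1632276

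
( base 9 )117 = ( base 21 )4D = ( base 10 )97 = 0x61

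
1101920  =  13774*80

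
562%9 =4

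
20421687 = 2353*8679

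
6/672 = 1/112 = 0.01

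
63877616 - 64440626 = - 563010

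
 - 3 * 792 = -2376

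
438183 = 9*48687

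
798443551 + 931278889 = 1729722440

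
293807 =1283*229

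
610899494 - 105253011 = 505646483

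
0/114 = 0 = 0.00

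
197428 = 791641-594213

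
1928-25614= - 23686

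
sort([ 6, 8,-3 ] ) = [-3, 6, 8]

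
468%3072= 468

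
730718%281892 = 166934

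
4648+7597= 12245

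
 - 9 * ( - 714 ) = 6426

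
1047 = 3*349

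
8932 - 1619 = 7313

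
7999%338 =225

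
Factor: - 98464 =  - 2^5*17^1*181^1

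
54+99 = 153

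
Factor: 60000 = 2^5*3^1*5^4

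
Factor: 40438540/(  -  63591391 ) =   -  2^2*5^1*211^(-1)*301381^( - 1 )*2021927^1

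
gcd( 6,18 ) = 6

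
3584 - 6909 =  - 3325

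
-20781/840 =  - 6927/280 =- 24.74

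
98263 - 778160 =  - 679897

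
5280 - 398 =4882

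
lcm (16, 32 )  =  32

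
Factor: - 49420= - 2^2*5^1*7^1 * 353^1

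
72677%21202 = 9071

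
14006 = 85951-71945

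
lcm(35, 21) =105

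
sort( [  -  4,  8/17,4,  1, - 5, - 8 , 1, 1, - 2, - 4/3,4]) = [ - 8, - 5,-4,  -  2, - 4/3,8/17,1,1,1, 4,4 ] 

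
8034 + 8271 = 16305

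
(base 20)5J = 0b1110111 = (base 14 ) 87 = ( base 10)119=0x77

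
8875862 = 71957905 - 63082043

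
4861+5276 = 10137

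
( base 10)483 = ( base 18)18f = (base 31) FI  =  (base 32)f3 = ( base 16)1e3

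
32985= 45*733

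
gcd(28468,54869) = 1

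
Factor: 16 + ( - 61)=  - 3^2* 5^1 =- 45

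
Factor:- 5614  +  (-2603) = - 8217 = - 3^2 * 11^1*83^1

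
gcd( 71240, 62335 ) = 8905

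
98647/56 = 1761+ 31/56 = 1761.55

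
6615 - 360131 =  - 353516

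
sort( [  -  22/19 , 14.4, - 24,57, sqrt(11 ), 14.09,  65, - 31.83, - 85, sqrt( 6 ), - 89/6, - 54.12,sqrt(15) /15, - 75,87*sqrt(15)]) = [ - 85, - 75, - 54.12 ,-31.83, - 24, - 89/6,  -  22/19,sqrt( 15 )/15,sqrt ( 6 ),sqrt(11 ),14.09, 14.4,57,65, 87*sqrt( 15 )]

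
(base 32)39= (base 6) 253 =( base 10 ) 105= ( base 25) 45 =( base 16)69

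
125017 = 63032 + 61985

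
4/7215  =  4/7215  =  0.00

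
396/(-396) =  -1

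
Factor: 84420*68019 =5742163980  =  2^2*3^3*5^1*7^2*41^1* 67^1 * 79^1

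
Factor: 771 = 3^1*257^1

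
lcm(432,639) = 30672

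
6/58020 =1/9670=0.00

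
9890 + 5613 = 15503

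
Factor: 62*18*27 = 30132 = 2^2 * 3^5*31^1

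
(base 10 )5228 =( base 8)12154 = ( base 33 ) 4QE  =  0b1010001101100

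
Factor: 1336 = 2^3*167^1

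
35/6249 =35/6249=0.01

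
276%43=18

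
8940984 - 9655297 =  - 714313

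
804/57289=804/57289=0.01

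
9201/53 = 173+32/53  =  173.60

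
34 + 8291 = 8325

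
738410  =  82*9005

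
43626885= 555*78607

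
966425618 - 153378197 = 813047421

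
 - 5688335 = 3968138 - 9656473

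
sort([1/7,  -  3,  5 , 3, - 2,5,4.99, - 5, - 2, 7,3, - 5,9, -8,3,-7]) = [ - 8, - 7, - 5,-5, - 3, - 2,- 2,1/7, 3, 3,3,4.99, 5, 5,  7, 9]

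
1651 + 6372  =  8023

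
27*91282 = 2464614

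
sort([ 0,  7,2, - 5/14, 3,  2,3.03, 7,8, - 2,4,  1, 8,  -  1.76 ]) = [ - 2, - 1.76, - 5/14, 0,1, 2,2,3 , 3.03, 4, 7,  7, 8, 8 ]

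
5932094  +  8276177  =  14208271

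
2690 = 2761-71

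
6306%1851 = 753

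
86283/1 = 86283 = 86283.00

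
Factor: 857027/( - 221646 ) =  - 2^ ( - 1)*3^( -1)  *  17^ ( - 1 )*41^( - 1 )*53^ ( - 1)*857027^1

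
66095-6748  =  59347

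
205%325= 205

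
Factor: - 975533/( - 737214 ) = 2^( - 1 )  *3^( - 1) * 13^1 * 75041^1 * 122869^ (-1)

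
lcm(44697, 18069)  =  849243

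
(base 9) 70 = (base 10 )63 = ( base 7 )120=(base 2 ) 111111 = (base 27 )29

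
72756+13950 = 86706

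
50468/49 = 50468/49 = 1029.96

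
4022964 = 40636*99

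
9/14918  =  9/14918 = 0.00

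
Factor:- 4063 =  - 17^1*239^1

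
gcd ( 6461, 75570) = 1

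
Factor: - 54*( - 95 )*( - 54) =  - 277020 = -2^2*3^6* 5^1* 19^1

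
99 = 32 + 67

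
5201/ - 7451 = -1 + 2250/7451=-0.70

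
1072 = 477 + 595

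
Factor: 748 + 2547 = 5^1  *659^1  =  3295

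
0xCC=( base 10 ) 204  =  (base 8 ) 314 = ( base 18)b6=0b11001100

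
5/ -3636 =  - 1 + 3631/3636 =- 0.00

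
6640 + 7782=14422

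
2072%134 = 62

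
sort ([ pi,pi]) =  [pi,pi]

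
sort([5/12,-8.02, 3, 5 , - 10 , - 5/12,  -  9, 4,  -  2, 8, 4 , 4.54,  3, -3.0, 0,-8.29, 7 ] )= [-10  ,-9, - 8.29,-8.02, -3.0,-2, - 5/12,0,5/12,3, 3, 4, 4,4.54, 5,7,  8]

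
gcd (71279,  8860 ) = 1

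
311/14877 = 311/14877 = 0.02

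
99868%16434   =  1264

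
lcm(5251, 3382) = 199538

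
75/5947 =75/5947 = 0.01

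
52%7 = 3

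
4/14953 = 4/14953 = 0.00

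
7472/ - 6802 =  - 3736/3401= -1.10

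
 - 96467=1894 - 98361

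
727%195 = 142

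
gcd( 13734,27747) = 9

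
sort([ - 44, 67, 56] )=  [ -44,56,  67 ] 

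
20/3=6 + 2/3 = 6.67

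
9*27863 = 250767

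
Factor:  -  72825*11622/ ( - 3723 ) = 2^1*3^1*5^2  *13^1*17^( - 1)*73^( - 1) *149^1*971^1 =282124050/1241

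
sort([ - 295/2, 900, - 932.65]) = [-932.65, - 295/2,900] 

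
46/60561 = 46/60561=0.00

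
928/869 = 928/869 = 1.07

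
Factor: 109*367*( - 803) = - 32122409 = -  11^1*73^1*109^1*367^1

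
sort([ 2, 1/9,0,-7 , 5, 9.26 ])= [ - 7,0, 1/9,  2,5, 9.26]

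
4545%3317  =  1228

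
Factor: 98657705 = 5^1 * 277^1*71233^1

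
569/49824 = 569/49824 = 0.01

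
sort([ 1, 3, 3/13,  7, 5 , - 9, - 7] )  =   [ - 9, - 7, 3/13, 1,  3 , 5, 7 ] 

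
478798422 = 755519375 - 276720953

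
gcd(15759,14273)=1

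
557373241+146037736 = 703410977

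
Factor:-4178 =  -2^1*2089^1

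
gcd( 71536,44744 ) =136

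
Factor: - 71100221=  - 71100221^1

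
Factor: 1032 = 2^3*3^1 * 43^1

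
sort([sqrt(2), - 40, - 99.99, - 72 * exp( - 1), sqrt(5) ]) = [ - 99.99,  -  40,  -  72*exp ( - 1), sqrt( 2),sqrt (5)] 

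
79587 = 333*239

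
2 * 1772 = 3544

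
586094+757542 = 1343636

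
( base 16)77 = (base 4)1313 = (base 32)3n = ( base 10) 119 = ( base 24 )4N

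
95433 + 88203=183636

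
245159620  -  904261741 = -659102121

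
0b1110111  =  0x77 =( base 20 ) 5J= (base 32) 3N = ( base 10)119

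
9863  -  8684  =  1179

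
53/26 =2 + 1/26 = 2.04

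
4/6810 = 2/3405=0.00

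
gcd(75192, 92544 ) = 5784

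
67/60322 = 67/60322 = 0.00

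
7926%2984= 1958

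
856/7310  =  428/3655 = 0.12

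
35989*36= 1295604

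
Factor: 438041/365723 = 23^( - 1 )*43^1*61^1*167^1*15901^( - 1 )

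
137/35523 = 137/35523 = 0.00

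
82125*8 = 657000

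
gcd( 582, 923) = 1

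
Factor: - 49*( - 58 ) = 2842= 2^1 *7^2*29^1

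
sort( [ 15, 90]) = [15,90]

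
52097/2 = 26048+ 1/2 = 26048.50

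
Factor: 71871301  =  71871301^1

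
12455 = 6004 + 6451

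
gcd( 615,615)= 615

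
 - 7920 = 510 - 8430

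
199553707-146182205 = 53371502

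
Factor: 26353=19^2*73^1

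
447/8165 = 447/8165 = 0.05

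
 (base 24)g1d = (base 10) 9253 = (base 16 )2425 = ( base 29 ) b02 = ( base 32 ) 915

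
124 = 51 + 73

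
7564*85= 642940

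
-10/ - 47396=5/23698 = 0.00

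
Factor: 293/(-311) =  - 293^1*311^(-1 )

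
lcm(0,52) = 0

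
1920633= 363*5291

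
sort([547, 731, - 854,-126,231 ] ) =[-854,-126,231, 547,731]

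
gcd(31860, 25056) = 108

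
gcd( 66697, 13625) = 1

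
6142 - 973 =5169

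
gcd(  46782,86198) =2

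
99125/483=205 + 110/483 = 205.23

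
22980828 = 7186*3198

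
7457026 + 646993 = 8104019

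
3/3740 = 3/3740 = 0.00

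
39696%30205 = 9491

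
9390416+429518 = 9819934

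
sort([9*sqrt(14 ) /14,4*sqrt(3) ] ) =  [9 * sqrt(14) /14, 4* sqrt(3)]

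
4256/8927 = 4256/8927 = 0.48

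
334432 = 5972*56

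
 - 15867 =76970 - 92837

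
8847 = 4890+3957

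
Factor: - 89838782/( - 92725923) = 2^1*3^( - 1)*11^1*23^1*43^1 * 67^(-1)*4129^1*461323^(  -  1 ) 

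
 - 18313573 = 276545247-294858820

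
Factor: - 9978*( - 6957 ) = 69416946  =  2^1*3^3*773^1*1663^1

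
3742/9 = 3742/9 =415.78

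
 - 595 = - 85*7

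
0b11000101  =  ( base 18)AH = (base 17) BA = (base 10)197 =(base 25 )7m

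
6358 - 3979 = 2379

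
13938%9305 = 4633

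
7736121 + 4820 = 7740941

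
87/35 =87/35 = 2.49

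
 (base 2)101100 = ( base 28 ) 1g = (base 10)44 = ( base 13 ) 35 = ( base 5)134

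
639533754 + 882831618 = 1522365372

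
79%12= 7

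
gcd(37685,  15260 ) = 5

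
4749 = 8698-3949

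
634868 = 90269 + 544599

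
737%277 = 183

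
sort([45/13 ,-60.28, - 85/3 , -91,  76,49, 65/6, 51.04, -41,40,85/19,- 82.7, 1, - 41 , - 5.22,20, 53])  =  [ - 91, - 82.7, - 60.28,- 41, - 41 ,  -  85/3, - 5.22, 1, 45/13, 85/19, 65/6,20, 40, 49, 51.04 , 53,  76 ]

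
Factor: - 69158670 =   -  2^1*3^1*5^1 *7^1* 19^1* 17333^1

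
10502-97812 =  - 87310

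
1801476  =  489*3684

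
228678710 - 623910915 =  - 395232205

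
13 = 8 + 5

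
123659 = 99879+23780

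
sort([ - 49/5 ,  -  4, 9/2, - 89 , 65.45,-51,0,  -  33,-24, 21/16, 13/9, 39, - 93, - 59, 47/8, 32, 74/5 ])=[  -  93, - 89, - 59, - 51, - 33, - 24, - 49/5, - 4, 0,  21/16, 13/9, 9/2, 47/8, 74/5,32, 39, 65.45] 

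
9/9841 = 9/9841 = 0.00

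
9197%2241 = 233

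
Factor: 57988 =2^2*7^1*19^1*109^1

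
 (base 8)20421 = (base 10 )8465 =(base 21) j42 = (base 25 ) ddf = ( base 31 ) 8p2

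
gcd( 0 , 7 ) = 7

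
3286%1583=120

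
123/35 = 123/35 =3.51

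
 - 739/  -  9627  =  739/9627 =0.08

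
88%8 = 0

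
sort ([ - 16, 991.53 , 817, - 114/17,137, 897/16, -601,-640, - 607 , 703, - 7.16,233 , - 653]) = [ - 653,-640, - 607, - 601 ,-16, - 7.16, - 114/17,897/16, 137,233, 703, 817,991.53]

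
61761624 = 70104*881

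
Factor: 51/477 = 17/159 = 3^( - 1)*17^1*53^ (-1)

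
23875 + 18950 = 42825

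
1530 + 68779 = 70309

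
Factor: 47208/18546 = 28/11  =  2^2*7^1*11^(-1) 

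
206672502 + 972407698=1179080200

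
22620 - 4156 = 18464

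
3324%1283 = 758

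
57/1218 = 19/406 = 0.05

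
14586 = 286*51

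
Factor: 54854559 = 3^2*1999^1*3049^1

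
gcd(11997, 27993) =3999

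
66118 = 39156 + 26962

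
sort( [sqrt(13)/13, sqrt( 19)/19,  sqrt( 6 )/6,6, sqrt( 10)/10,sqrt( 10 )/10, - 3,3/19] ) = [ - 3,3/19, sqrt(19)/19,sqrt( 13)/13, sqrt ( 10) /10, sqrt( 10 )/10, sqrt( 6)/6,  6]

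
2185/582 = 2185/582 =3.75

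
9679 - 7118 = 2561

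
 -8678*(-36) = 312408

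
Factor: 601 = 601^1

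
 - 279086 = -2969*94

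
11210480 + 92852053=104062533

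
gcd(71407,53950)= 1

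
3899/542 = 3899/542 = 7.19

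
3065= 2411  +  654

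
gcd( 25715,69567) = 1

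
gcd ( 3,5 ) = 1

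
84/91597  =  84/91597 = 0.00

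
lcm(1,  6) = 6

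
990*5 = 4950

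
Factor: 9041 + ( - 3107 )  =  5934 = 2^1*3^1 *23^1*43^1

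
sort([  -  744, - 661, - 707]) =[  -  744,-707, - 661 ] 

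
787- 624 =163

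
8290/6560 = 1 + 173/656 = 1.26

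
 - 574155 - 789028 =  - 1363183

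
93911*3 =281733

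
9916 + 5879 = 15795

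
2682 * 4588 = 12305016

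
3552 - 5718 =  - 2166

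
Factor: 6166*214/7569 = 2^2*3^( - 2) * 29^(-2 )*107^1*3083^1 = 1319524/7569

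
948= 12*79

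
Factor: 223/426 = 2^( - 1 ) * 3^( - 1)*71^ ( - 1 )*223^1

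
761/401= 761/401= 1.90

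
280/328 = 35/41 = 0.85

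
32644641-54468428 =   -  21823787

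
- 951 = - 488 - 463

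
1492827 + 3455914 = 4948741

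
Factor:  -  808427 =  - 23^1*35149^1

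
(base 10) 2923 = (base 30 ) 37D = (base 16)b6b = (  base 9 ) 4007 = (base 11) 2218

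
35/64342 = 35/64342 = 0.00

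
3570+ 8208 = 11778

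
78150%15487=715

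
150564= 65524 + 85040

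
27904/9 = 3100 + 4/9 = 3100.44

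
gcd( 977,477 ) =1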